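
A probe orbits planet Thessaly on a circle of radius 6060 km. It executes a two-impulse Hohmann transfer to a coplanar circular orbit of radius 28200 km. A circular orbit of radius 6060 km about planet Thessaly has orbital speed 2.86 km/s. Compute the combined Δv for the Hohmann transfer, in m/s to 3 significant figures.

Δv = 1350 m/s

From the circular-orbit relation v² = μ/r at r = 6060 km: μ = v²r = (2.86)² × 6060 = 49568.4 km³/s².
The Hohmann ellipse has a_t = (r₁ + r₂)/2 = 17130 km.
At r₁ the circular-orbit speed is v₁ = √(μ/r₁) = 2.8600 km/s.
Transfer-orbit speed at r₁ (vis-viva equation): v_p = √[μ(2/r₁ − 1/a_t)] = 3.6695 km/s.
First burn Δv₁ = |v_p − v₁| = 0.8095 km/s.
Circular speed at r₂: v₂ = √(μ/r₂) = 1.3258 km/s.
Transfer-orbit speed at r₂: v_a = √[μ(2/r₂ − 1/a_t)] = 0.78856 km/s.
Second burn Δv₂ = |v₂ − v_a| = 0.5372 km/s.
Total Δv = Δv₁ + Δv₂ = 1.347 km/s.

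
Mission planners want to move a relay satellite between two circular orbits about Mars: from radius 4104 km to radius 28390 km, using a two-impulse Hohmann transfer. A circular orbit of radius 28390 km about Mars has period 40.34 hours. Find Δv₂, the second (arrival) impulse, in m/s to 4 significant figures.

From Kepler's third law T² = 4π²r³/μ at r = 28390 km, T = 40.34 hours = 40.34 × 3600 s = 1.45224×10^5 s: μ = 4π²r³/T² = 42833.1 km³/s².
The Hohmann ellipse has a_t = (r₁ + r₂)/2 = 16247 km.
On the circular orbit at r = 28390 km, v_c = √(μ/r) = 1.2283 km/s.
Transfer-orbit speed at the same r (vis-viva, a = a_t): v_t = √[μ(2/r − 1/a_t)] = 0.61734 km/s.
Δv₂ = |v_t − v_c| = |0.61734 − 1.2283| = 0.6110 km/s.

Δv₂ = 611.0 m/s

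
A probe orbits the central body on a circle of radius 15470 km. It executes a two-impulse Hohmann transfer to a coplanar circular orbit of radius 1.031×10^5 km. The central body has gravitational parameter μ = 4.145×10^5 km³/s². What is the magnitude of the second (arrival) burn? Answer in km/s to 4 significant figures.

The Hohmann ellipse has a_t = (r₁ + r₂)/2 = 59285 km.
On the circular orbit at r = 1.031×10^5 km, v_c = √(μ/r) = 2.00509 km/s.
Transfer-orbit speed at the same r (vis-viva, a = a_t): v_t = √[μ(2/r − 1/a_t)] = 1.02425 km/s.
Δv₂ = |v_t − v_c| = |1.02425 − 2.00509| = 0.9808 km/s.

Δv₂ = 0.9808 km/s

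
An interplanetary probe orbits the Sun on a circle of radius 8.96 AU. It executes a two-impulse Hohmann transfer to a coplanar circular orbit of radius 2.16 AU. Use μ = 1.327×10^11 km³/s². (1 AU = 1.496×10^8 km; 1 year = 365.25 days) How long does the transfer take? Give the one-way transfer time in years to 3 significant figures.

In km: r₁ = 8.96 × 1.496×10^8 = 1.340416×10^9 km; r₂ = 2.16 × 1.496×10^8 = 3.23136×10^8 km.
Semi-major axis of the transfer orbit: a_t = (1.340416×10^9 + 3.23136×10^8)/2 = 8.31776×10^8 km.
By Kepler's third law the transfer-orbit period is T = 2π√(a_t³/μ), so t = T/2 = 2.069×10^8 s.
Converting: 2.069×10^8 s ÷ 3.15576×10^7 s/year (365.25 × 86400) = 6.56 years.

t = 6.56 years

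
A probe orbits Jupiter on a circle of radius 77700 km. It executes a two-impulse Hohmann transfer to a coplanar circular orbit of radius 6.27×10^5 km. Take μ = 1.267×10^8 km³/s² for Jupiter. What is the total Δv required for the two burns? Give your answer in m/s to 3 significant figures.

Transfer-ellipse semi-major axis a_t = (r₁ + r₂)/2 = (77700 + 6.270×10^5)/2 = 3.5235×10^5 km.
Circular speed at r₁: v₁ = √(μ/r₁) = √(1.267×10^8/77700) = 40.38 km/s.
On the transfer ellipse at r₁, v² = μ(2/r − 1/a) gives v_p = √[μ(2/r₁ − 1/a_t)] = 53.87 km/s.
First burn Δv₁ = |v_p − v₁| = 13.49 km/s.
At r₂, v₂ = √(μ/r₂) = 14.215 km/s.
Transfer-orbit speed at r₂: v_a = √[μ(2/r₂ − 1/a_t)] = 6.6754 km/s.
Second burn Δv₂ = |v₂ − v_a| = 7.540 km/s.
Total Δv = Δv₁ + Δv₂ = 21.03 km/s.

Δv = 21000 m/s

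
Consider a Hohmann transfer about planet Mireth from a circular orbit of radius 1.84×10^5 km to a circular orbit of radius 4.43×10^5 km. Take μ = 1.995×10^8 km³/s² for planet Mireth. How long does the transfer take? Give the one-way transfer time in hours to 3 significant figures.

t = 10.8 hours

Transfer-ellipse semi-major axis a_t = (r₁ + r₂)/2 = (1.840×10^5 + 4.430×10^5)/2 = 3.135×10^5 km.
By Kepler's third law the transfer-orbit period is T = 2π√(a_t³/μ), so t = T/2 = 39040 s.
Converting: 39040 s ÷ 3600 s/hour = 10.8 hours.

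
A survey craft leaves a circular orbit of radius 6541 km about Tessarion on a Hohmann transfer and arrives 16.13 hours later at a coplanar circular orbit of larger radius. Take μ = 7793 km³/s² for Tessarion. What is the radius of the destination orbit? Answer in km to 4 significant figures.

r₂ = 21180 km

Transfer time t = 16.13 hours = 58068 s, and t = π√(a_t³/μ).
So a_t = (μ t²/π²)^(1/3) = (7793 × (58068)² / π²)^(1/3) = 13860 km.
Since a_t = (r₁ + r₂)/2, r₂ = 2a_t − r₁ = 2×13860 − 6541 = 21179 km.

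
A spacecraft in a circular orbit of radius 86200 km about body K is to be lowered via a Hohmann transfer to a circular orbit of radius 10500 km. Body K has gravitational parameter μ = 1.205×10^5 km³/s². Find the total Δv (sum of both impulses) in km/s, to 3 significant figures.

Δv = 1.77 km/s

Transfer-ellipse semi-major axis a_t = (r₁ + r₂)/2 = (86200 + 10500)/2 = 48350 km.
At r₁ the circular-orbit speed is v₁ = √(μ/r₁) = 1.182333 km/s.
Transfer-orbit speed at r₁ (vis-viva equation): v_a = √[μ(2/r₁ − 1/a_t)] = 0.5509806 km/s.
First burn Δv₁ = |v_a − v₁| = 0.6314 km/s.
At r₂, v₂ = √(μ/r₂) = 3.3877 km/s.
Transfer-orbit speed at r₂: v_p = √[μ(2/r₂ − 1/a_t)] = 4.5233 km/s.
Second burn Δv₂ = |v₂ − v_p| = 1.136 km/s.
Total Δv = Δv₁ + Δv₂ = 1.767 km/s.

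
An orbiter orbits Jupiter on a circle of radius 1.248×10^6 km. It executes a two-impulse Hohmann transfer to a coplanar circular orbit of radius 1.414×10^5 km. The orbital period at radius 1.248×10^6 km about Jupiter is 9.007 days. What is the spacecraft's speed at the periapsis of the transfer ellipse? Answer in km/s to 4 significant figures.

From Kepler's third law T² = 4π²r³/μ at r = 1.248×10^6 km, T = 9.007 days = 9.007 × 86400 s = 7.782048×10^5 s: μ = 4π²r³/T² = 1.26711×10^8 km³/s².
Semi-major axis of the transfer orbit: a_t = (1.248×10^6 + 1.414×10^5)/2 = 6.947×10^5 km.
At periapsis, r = 1.414×10^5 km.
Applying v² = μ(2/r − 1/a_t): v = 40.12 km/s.

v = 40.12 km/s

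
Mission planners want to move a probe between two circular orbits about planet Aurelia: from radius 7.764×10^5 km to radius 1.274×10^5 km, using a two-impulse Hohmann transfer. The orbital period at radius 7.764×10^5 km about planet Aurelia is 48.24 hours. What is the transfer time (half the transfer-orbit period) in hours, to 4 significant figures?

From Kepler's third law T² = 4π²r³/μ at r = 7.764×10^5 km, T = 48.24 hours = 48.24 × 3600 s = 1.73664×10^5 s: μ = 4π²r³/T² = 6.12628×10^8 km³/s².
Semi-major axis of the transfer orbit: a_t = (7.764×10^5 + 1.274×10^5)/2 = 4.519×10^5 km.
By Kepler's third law the transfer-orbit period is T = 2π√(a_t³/μ), so t = T/2 = 38560 s.
Converting: 38560 s ÷ 3600 s/hour = 10.71 hours.

t = 10.71 hours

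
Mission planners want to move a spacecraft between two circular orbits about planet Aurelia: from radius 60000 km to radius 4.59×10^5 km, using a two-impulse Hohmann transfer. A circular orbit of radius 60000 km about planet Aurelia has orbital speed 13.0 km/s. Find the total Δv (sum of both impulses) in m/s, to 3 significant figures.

Δv = 6730 m/s

From the circular-orbit relation v² = μ/r at r = 60000 km: μ = v²r = (13.0)² × 60000 = 1.01400×10^7 km³/s².
Transfer-ellipse semi-major axis a_t = (r₁ + r₂)/2 = (60000 + 4.590×10^5)/2 = 2.595×10^5 km.
At r₁ the circular-orbit speed is v₁ = √(μ/r₁) = 13.00000 km/s.
Transfer-orbit speed at r₁ (vis-viva): v_p = √[μ(2/r₁ − 1/a_t)] = 17.28944 km/s.
First burn Δv₁ = |v_p − v₁| = 4.28944 km/s.
Circular speed at r₂: v₂ = √(μ/r₂) = 4.7002 km/s.
Transfer-orbit speed at r₂: v_a = √[μ(2/r₂ − 1/a_t)] = 2.2601 km/s.
Second burn Δv₂ = |v₂ − v_a| = 2.44010 km/s.
Total Δv = Δv₁ + Δv₂ = 6.730 km/s.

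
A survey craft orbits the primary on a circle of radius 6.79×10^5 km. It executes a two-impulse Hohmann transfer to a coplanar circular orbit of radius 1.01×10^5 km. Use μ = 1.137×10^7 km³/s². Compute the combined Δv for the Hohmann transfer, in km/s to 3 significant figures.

Semi-major axis of the transfer orbit: a_t = (6.790×10^5 + 1.010×10^5)/2 = 3.900×10^5 km.
At r₁ the circular-orbit speed is v₁ = √(μ/r₁) = 4.09209 km/s.
On the transfer ellipse at r₁, vis-viva equation gives v_a = √[μ(2/r₁ − 1/a_t)] = 2.08245 km/s.
First burn Δv₁ = |v_a − v₁| = 2.0096 km/s.
Circular speed at r₂: v₂ = √(μ/r₂) = 10.6101 km/s.
Transfer-orbit speed at r₂: v_p = √[μ(2/r₂ − 1/a_t)] = 13.9998 km/s.
Second burn Δv₂ = |v₂ − v_p| = 3.3897 km/s.
Total Δv = Δv₁ + Δv₂ = 5.399 km/s.

Δv = 5.40 km/s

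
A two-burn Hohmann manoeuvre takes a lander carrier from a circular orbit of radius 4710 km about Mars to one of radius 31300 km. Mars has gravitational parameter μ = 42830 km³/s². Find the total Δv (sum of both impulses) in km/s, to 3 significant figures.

Δv = 1.53 km/s

The Hohmann ellipse has a_t = (r₁ + r₂)/2 = 18005 km.
Circular speed at r₁: v₁ = √(μ/r₁) = √(42830/4710) = 3.0155 km/s.
On the transfer ellipse at r₁, vis-viva gives v_p = √[μ(2/r₁ − 1/a_t)] = 3.9759 km/s.
First burn Δv₁ = |v_p − v₁| = 0.9604 km/s.
At r₂, v₂ = √(μ/r₂) = 1.1698 km/s.
Transfer-orbit speed at r₂: v_a = √[μ(2/r₂ − 1/a_t)] = 0.59830 km/s.
Second burn Δv₂ = |v₂ − v_a| = 0.5715 km/s.
Δv = Δv₁ + Δv₂ = 0.9604 + 0.5715 = 1.532 km/s.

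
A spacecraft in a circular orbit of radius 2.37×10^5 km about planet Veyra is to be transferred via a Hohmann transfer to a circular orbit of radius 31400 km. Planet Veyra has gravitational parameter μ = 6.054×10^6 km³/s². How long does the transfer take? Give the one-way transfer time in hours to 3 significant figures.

t = 17.4 hours

The Hohmann ellipse has a_t = (r₁ + r₂)/2 = 1.342×10^5 km.
By Kepler's third law the transfer-orbit period is T = 2π√(a_t³/μ), so t = T/2 = 62770 s.
Converting: 62770 s ÷ 3600 s/hour = 17.4 hours.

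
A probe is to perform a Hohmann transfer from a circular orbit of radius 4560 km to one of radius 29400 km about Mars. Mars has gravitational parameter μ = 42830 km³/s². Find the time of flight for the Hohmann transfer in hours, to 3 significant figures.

Transfer-ellipse semi-major axis a_t = (r₁ + r₂)/2 = (4560 + 29400)/2 = 16980 km.
By Kepler's third law the transfer-orbit period is T = 2π√(a_t³/μ), so t = T/2 = 33590 s.
Converting: 33590 s ÷ 3600 s/hour = 9.33 hours.

t = 9.33 hours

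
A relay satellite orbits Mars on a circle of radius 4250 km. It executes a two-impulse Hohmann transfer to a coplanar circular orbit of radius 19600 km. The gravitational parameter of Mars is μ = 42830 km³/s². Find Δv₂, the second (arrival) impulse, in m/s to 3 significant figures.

The Hohmann ellipse has a_t = (r₁ + r₂)/2 = 11925 km.
Circular speed at r = 19600 km: v_c = √(μ/r) = 1.478244 km/s.
Vis-viva on the transfer ellipse at r = 19600 km gives v_t = √[μ(2/r − 1/a_t)] = 0.8824930 km/s.
Δv₂ = |v_t − v_c| = |0.8824930 − 1.478244| = 0.5958 km/s.

Δv₂ = 596 m/s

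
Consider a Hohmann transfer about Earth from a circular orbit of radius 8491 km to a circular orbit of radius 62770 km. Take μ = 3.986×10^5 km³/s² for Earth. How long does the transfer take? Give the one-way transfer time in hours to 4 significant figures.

t = 9.296 hours

Transfer-ellipse semi-major axis a_t = (r₁ + r₂)/2 = (8491 + 62770)/2 = 35630.5 km.
Transfer time t = π√(a_t³/μ) = π√((35630.5)³ / 3.986×10^5) = 33467 s.
Converting: 33467 s ÷ 3600 s/hour = 9.296 hours.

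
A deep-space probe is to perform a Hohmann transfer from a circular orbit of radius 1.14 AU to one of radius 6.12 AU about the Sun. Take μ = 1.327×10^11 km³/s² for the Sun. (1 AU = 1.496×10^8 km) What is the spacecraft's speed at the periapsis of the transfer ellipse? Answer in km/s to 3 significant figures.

v = 36.2 km/s

In km: r₁ = 1.14 × 1.496×10^8 = 1.70544×10^8 km; r₂ = 6.12 × 1.496×10^8 = 9.15552×10^8 km.
Transfer-ellipse semi-major axis a_t = (r₁ + r₂)/2 = (1.70544×10^8 + 9.15552×10^8)/2 = 5.43048×10^8 km.
The periapsis of the transfer ellipse is at r = 1.70544×10^8 km.
Applying v² = μ(2/r − 1/a_t): v = 36.22 km/s.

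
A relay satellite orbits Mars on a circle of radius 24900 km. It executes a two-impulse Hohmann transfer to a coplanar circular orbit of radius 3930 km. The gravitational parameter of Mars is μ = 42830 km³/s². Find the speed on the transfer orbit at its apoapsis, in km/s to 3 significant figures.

Semi-major axis of the transfer orbit: a_t = (24900 + 3930)/2 = 14415 km.
At apoapsis, r = 24900 km.
Vis-viva: v = √[μ(2/r − 1/a_t)] = √[42830 × (2/24900 − 1/14415)] = 0.6848 km/s.

v = 0.685 km/s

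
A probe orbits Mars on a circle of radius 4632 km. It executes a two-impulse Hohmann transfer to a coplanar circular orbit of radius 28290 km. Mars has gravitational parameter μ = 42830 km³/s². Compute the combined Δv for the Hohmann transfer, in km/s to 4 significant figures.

Δv = 1.523 km/s

Transfer-ellipse semi-major axis a_t = (r₁ + r₂)/2 = (4632 + 28290)/2 = 16461 km.
At r₁ the circular-orbit speed is v₁ = √(μ/r₁) = 3.0408 km/s.
Transfer-orbit speed at r₁ (vis-viva): v_p = √[μ(2/r₁ − 1/a_t)] = 3.9864 km/s.
First burn Δv₁ = |v_p − v₁| = 0.9456 km/s.
Circular speed at r₂: v₂ = √(μ/r₂) = 1.2304 km/s.
Transfer-orbit speed at r₂: v_a = √[μ(2/r₂ − 1/a_t)] = 0.65270 km/s.
Second burn Δv₂ = |v₂ − v_a| = 0.5777 km/s.
Total Δv = Δv₁ + Δv₂ = 1.523 km/s.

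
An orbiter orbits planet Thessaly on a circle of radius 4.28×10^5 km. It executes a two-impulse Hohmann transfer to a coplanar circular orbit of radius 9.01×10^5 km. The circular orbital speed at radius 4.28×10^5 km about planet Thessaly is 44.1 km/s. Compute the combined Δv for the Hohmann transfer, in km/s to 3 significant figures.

Δv = 13.3 km/s

From the circular-orbit relation v² = μ/r at r = 4.28×10^5 km: μ = v²r = (44.1)² × 4.28×10^5 = 8.32379×10^8 km³/s².
Transfer-ellipse semi-major axis a_t = (r₁ + r₂)/2 = (4.280×10^5 + 9.010×10^5)/2 = 6.645×10^5 km.
At r₁ the circular-orbit speed is v₁ = √(μ/r₁) = 44.100 km/s.
On the transfer ellipse at r₁, vis-viva gives v_p = √[μ(2/r₁ − 1/a_t)] = 51.352 km/s.
First burn Δv₁ = |v_p − v₁| = 7.252 km/s.
At r₂, v₂ = √(μ/r₂) = 30.3947 km/s.
Transfer-orbit speed at r₂: v_a = √[μ(2/r₂ − 1/a_t)] = 24.3934 km/s.
Second burn Δv₂ = |v₂ − v_a| = 6.001 km/s.
Total Δv = Δv₁ + Δv₂ = 13.25 km/s.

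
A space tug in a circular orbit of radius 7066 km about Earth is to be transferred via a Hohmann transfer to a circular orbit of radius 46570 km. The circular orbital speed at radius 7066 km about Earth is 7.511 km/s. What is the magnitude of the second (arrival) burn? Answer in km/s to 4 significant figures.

From the circular-orbit relation v² = μ/r at r = 7066 km: μ = v²r = (7.511)² × 7066 = 3.98629×10^5 km³/s².
Transfer-ellipse semi-major axis a_t = (r₁ + r₂)/2 = (7066 + 46570)/2 = 26818 km.
Circular speed at r = 46570 km: v_c = √(μ/r) = 2.926 km/s.
Vis-viva on the transfer ellipse at r = 46570 km gives v_t = √[μ(2/r − 1/a_t)] = 1.502 km/s.
Δv₂ = |v_t − v_c| = |1.502 − 2.926| = 1.424 km/s.

Δv₂ = 1.424 km/s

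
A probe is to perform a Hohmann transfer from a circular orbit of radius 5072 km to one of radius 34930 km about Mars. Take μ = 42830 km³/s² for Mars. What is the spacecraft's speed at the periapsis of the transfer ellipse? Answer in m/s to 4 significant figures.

v = 3840 m/s

Transfer-ellipse semi-major axis a_t = (r₁ + r₂)/2 = (5072 + 34930)/2 = 20001 km.
At periapsis, r = 5072 km.
Vis-viva: v = √[μ(2/r − 1/a_t)] = √[42830 × (2/5072 − 1/20001)] = 3.840 km/s.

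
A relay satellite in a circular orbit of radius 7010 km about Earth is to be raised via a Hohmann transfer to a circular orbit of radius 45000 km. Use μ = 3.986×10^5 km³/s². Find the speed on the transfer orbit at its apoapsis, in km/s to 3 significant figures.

v = 1.55 km/s

The Hohmann ellipse has a_t = (r₁ + r₂)/2 = 26005 km.
At apoapsis, r = 45000 km.
From the vis-viva equation, v = √[μ(2/r − 1/a_t)] = 1.545 km/s.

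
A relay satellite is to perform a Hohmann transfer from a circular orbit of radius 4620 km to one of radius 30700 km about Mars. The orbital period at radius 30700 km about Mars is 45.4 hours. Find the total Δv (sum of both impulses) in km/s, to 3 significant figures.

From Kepler's third law T² = 4π²r³/μ at r = 30700 km, T = 45.4 hours = 45.4 × 3600 s = 1.6344×10^5 s: μ = 4π²r³/T² = 42762.0 km³/s².
Transfer-ellipse semi-major axis a_t = (r₁ + r₂)/2 = (4620 + 30700)/2 = 17660 km.
At r₁ the circular-orbit speed is v₁ = √(μ/r₁) = 3.04234 km/s.
On the transfer ellipse at r₁, vis-viva equation gives v_p = √[μ(2/r₁ − 1/a_t)] = 4.01127 km/s.
First burn Δv₁ = |v_p − v₁| = 0.96893 km/s.
Circular speed at r₂: v₂ = √(μ/r₂) = 1.18021 km/s.
Transfer-orbit speed at r₂: v_a = √[μ(2/r₂ − 1/a_t)] = 0.603650 km/s.
Second burn Δv₂ = |v₂ − v_a| = 0.57656 km/s.
Δv = Δv₁ + Δv₂ = 0.96893 + 0.57656 = 1.545 km/s.

Δv = 1.55 km/s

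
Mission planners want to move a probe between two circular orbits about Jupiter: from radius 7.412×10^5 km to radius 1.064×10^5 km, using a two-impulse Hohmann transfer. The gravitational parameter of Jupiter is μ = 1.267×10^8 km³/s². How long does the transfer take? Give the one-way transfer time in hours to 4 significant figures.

t = 21.39 hours

Semi-major axis of the transfer orbit: a_t = (7.412×10^5 + 1.064×10^5)/2 = 4.238×10^5 km.
Half the transfer-orbit period gives t = π√(a_t³/μ) = 77000 s.
Converting: 77000 s ÷ 3600 s/hour = 21.39 hours.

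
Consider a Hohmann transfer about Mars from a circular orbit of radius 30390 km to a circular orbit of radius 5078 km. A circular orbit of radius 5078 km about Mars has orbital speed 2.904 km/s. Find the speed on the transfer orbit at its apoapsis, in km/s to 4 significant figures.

v = 0.6352 km/s

From the circular-orbit relation v² = μ/r at r = 5078 km: μ = v²r = (2.904)² × 5078 = 42823.9 km³/s².
Transfer-ellipse semi-major axis a_t = (r₁ + r₂)/2 = (30390 + 5078)/2 = 17734 km.
The apoapsis of the transfer ellipse is at r = 30390 km.
Applying v² = μ(2/r − 1/a_t): v = 0.6352 km/s.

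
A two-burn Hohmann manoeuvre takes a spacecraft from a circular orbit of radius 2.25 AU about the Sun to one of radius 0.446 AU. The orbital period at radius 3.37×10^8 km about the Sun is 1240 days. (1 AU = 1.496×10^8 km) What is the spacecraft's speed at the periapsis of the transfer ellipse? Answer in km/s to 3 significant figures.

v = 57.4 km/s

From Kepler's third law T² = 4π²r³/μ at r = 3.37×10^8 km, T = 1240 days = 1240 × 86400 s = 1.07136×10^8 s: μ = 4π²r³/T² = 1.31637×10^11 km³/s².
In km: r₁ = 2.25 × 1.496×10^8 = 3.366×10^8 km; r₂ = 0.446 × 1.496×10^8 = 6.67216×10^7 km.
Transfer-ellipse semi-major axis a_t = (r₁ + r₂)/2 = (3.366×10^8 + 6.67216×10^7)/2 = 2.016608×10^8 km.
The periapsis of the transfer ellipse is at r = 6.67216×10^7 km.
Vis-viva: v = √[μ(2/r − 1/a_t)] = √[1.31637×10^11 × (2/6.67216×10^7 − 1/2.016608×10^8)] = 57.39 km/s.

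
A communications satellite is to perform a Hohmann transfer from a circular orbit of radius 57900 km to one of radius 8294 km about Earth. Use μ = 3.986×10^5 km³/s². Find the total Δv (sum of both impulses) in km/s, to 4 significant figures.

Transfer-ellipse semi-major axis a_t = (r₁ + r₂)/2 = (57900 + 8294)/2 = 33097 km.
At r₁ the circular-orbit speed is v₁ = √(μ/r₁) = 2.6238 km/s.
On the transfer ellipse at r₁, vis-viva equation gives v_a = √[μ(2/r₁ − 1/a_t)] = 1.3135 km/s.
First burn Δv₁ = |v_a − v₁| = 1.310 km/s.
Circular speed at r₂: v₂ = √(μ/r₂) = 6.932 km/s.
Transfer-orbit speed at r₂: v_p = √[μ(2/r₂ − 1/a_t)] = 9.169 km/s.
Second burn Δv₂ = |v₂ − v_p| = 2.237 km/s.
Δv = Δv₁ + Δv₂ = 1.310 + 2.237 = 3.547 km/s.

Δv = 3.547 km/s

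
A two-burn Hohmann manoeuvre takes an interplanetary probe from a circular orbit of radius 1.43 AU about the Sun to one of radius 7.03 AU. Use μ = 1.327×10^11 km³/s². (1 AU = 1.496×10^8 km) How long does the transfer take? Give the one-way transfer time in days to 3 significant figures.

t = 1590 days

In km: r₁ = 1.43 × 1.496×10^8 = 2.13928×10^8 km; r₂ = 7.03 × 1.496×10^8 = 1.051688×10^9 km.
The Hohmann ellipse has a_t = (r₁ + r₂)/2 = 6.32808×10^8 km.
By Kepler's third law the transfer-orbit period is T = 2π√(a_t³/μ), so t = T/2 = 1.373×10^8 s.
Converting: 1.373×10^8 s ÷ 86400 s/day = 1590 days.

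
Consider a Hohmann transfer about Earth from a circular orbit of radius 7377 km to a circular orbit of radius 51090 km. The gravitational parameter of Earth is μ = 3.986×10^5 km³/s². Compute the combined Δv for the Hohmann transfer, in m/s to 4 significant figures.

Transfer-ellipse semi-major axis a_t = (r₁ + r₂)/2 = (7377 + 51090)/2 = 29233.5 km.
At r₁ the circular-orbit speed is v₁ = √(μ/r₁) = 7.351 km/s.
On the transfer ellipse at r₁, vis-viva gives v_p = √[μ(2/r₁ − 1/a_t)] = 9.718 km/s.
First burn Δv₁ = |v_p − v₁| = 2.367 km/s.
At r₂, v₂ = √(μ/r₂) = 2.793 km/s.
Transfer-orbit speed at r₂: v_a = √[μ(2/r₂ − 1/a_t)] = 1.403 km/s.
Second burn Δv₂ = |v₂ − v_a| = 1.390 km/s.
Total Δv = Δv₁ + Δv₂ = 3.757 km/s.

Δv = 3757 m/s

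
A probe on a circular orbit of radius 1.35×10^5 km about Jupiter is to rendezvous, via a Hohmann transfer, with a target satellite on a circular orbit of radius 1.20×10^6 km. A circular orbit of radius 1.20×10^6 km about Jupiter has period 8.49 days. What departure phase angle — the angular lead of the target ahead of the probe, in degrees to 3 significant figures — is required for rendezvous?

From Kepler's third law T² = 4π²r³/μ at r = 1.20×10^6 km, T = 8.49 days = 8.49 × 86400 s = 7.33536×10^5 s: μ = 4π²r³/T² = 1.26783×10^8 km³/s².
Semi-major axis of the transfer orbit: a_t = (1.350×10^5 + 1.200×10^6)/2 = 6.675×10^5 km.
The half-period of the transfer ellipse is t = π√(a_t³/μ) = 1.52159×10^5 s.
Target angular speed ω₂ = √(μ/r₂³) = 8.56561×10^-6 rad/s.
Angle swept by the target during transfer: ω₂·t = 1.30333 rad = 74.68°.
Arrival is 180° from departure on the ellipse, so φ = 180° − 74.68° = 105°.

φ = 105°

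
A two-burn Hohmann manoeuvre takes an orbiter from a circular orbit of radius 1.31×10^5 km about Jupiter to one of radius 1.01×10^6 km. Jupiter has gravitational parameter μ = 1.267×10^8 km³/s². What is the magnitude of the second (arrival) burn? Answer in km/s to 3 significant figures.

Semi-major axis of the transfer orbit: a_t = (1.310×10^5 + 1.010×10^6)/2 = 5.705×10^5 km.
On the circular orbit at r = 1.010×10^6 km, v_c = √(μ/r) = 11.20 km/s.
Vis-viva on the transfer ellipse at r = 1.010×10^6 km gives v_t = √[μ(2/r − 1/a_t)] = 5.367 km/s.
Δv₂ = |v_t − v_c| = |5.367 − 11.20| = 5.833 km/s.

Δv₂ = 5.83 km/s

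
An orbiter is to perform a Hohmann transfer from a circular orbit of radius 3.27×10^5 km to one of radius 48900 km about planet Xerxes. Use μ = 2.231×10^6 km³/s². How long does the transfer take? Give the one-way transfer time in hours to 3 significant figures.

t = 47.6 hours

Transfer-ellipse semi-major axis a_t = (r₁ + r₂)/2 = (3.270×10^5 + 48900)/2 = 1.8795×10^5 km.
Transfer time t = π√(a_t³/μ) = π√((1.8795×10^5)³ / 2.231×10^6) = 1.714×10^5 s.
Converting: 1.714×10^5 s ÷ 3600 s/hour = 47.6 hours.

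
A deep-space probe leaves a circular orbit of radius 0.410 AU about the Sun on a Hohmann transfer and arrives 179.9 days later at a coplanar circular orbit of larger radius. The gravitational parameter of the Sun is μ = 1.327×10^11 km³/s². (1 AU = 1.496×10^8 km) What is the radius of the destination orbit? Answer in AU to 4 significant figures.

r₂ = 1.570 AU

In km: r₁ = 0.410 × 1.496×10^8 = 6.1336×10^7 km.
Transfer time t = 179.9 days = 1.554336×10^7 s, and t = π√(a_t³/μ).
So a_t = (μ t²/π²)^(1/3) = (1.327×10^11 × (1.554336×10^7)² / π²)^(1/3) = 1.4810×10^8 km.
Since a_t = (r₁ + r₂)/2, r₂ = 2a_t − r₁ = 2×1.4810×10^8 − 6.1336×10^7 = 2.34864×10^8 km.
In AU: r₂ = 2.34864×10^8 / 1.496×10^8 = 1.570 AU.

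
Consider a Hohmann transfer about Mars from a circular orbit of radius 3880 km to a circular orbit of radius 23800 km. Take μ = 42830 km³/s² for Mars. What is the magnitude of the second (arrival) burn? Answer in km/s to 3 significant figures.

Transfer-ellipse semi-major axis a_t = (r₁ + r₂)/2 = (3880 + 23800)/2 = 13840 km.
Circular speed at r = 23800 km: v_c = √(μ/r) = 1.3415 km/s.
Vis-viva on the transfer ellipse at r = 23800 km gives v_t = √[μ(2/r − 1/a_t)] = 0.71029 km/s.
Δv₂ = |v_t − v_c| = |0.71029 − 1.3415| = 0.6312 km/s.

Δv₂ = 0.631 km/s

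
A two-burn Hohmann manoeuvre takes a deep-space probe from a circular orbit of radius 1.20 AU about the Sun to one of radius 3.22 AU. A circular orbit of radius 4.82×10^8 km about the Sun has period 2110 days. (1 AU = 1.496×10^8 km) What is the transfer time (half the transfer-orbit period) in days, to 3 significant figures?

t = 599 days

From Kepler's third law T² = 4π²r³/μ at r = 4.82×10^8 km, T = 2110 days = 2110 × 86400 s = 1.82304×10^8 s: μ = 4π²r³/T² = 1.33017×10^11 km³/s².
In km: r₁ = 1.20 × 1.496×10^8 = 1.7952×10^8 km; r₂ = 3.22 × 1.496×10^8 = 4.81712×10^8 km.
The Hohmann ellipse has a_t = (r₁ + r₂)/2 = 3.30616×10^8 km.
Half the transfer-orbit period gives t = π√(a_t³/μ) = 5.178×10^7 s.
Converting: 5.178×10^7 s ÷ 86400 s/day = 599 days.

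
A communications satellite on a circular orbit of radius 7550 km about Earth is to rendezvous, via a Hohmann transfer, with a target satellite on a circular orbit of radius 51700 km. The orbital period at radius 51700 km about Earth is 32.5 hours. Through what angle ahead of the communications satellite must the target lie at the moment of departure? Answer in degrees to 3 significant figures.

From Kepler's third law T² = 4π²r³/μ at r = 51700 km, T = 32.5 hours = 32.5 × 3600 s = 1.170×10^5 s: μ = 4π²r³/T² = 3.98529×10^5 km³/s².
The Hohmann ellipse has a_t = (r₁ + r₂)/2 = 29625 km.
Transfer time t = π√(a_t³/μ) = 25375 s.
The target's mean motion on its circular orbit is ω₂ = √(μ/r₂³) = 5.3702×10^-5 rad/s.
Angle swept by the target during transfer: ω₂·t = 1.3627 rad = 78.08°.
Arrival is 180° from departure on the ellipse, so φ = 180° − 78.08° = 102°.

φ = 102°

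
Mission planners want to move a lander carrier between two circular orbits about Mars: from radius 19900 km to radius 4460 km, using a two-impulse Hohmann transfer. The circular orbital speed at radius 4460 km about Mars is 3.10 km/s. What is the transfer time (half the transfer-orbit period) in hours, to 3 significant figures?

From the circular-orbit relation v² = μ/r at r = 4460 km: μ = v²r = (3.10)² × 4460 = 42860.6 km³/s².
The Hohmann ellipse has a_t = (r₁ + r₂)/2 = 12180 km.
By Kepler's third law the transfer-orbit period is T = 2π√(a_t³/μ), so t = T/2 = 20400 s.
Converting: 20400 s ÷ 3600 s/hour = 5.67 hours.

t = 5.67 hours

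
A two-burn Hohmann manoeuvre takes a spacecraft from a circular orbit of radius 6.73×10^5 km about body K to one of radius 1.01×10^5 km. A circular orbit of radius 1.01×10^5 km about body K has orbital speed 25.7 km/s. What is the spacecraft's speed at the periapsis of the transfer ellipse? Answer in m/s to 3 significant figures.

From the circular-orbit relation v² = μ/r at r = 1.01×10^5 km: μ = v²r = (25.7)² × 1.01×10^5 = 6.67095×10^7 km³/s².
Transfer-ellipse semi-major axis a_t = (r₁ + r₂)/2 = (6.730×10^5 + 1.010×10^5)/2 = 3.870×10^5 km.
The periapsis of the transfer ellipse is at r = 1.010×10^5 km.
Vis-viva: v = √[μ(2/r − 1/a_t)] = √[6.67095×10^7 × (2/1.010×10^5 − 1/3.870×10^5)] = 33.89 km/s.

v = 33900 m/s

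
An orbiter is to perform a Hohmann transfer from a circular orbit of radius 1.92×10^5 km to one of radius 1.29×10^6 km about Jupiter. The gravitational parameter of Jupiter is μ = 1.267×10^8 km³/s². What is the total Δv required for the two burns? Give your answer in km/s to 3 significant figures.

Δv = 13.1 km/s

The Hohmann ellipse has a_t = (r₁ + r₂)/2 = 7.410×10^5 km.
At r₁ the circular-orbit speed is v₁ = √(μ/r₁) = 25.688 km/s.
On the transfer ellipse at r₁, v² = μ(2/r − 1/a) gives v_p = √[μ(2/r₁ − 1/a_t)] = 33.894 km/s.
First burn Δv₁ = |v_p − v₁| = 8.206 km/s.
At r₂, v₂ = √(μ/r₂) = 9.9105 km/s.
Transfer-orbit speed at r₂: v_a = √[μ(2/r₂ − 1/a_t)] = 5.0447 km/s.
Second burn Δv₂ = |v₂ − v_a| = 4.866 km/s.
Δv = Δv₁ + Δv₂ = 8.206 + 4.866 = 13.07 km/s.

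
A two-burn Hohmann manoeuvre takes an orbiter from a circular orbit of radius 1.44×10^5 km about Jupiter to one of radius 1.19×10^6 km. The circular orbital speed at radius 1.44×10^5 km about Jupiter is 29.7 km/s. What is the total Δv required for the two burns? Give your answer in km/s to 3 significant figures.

From the circular-orbit relation v² = μ/r at r = 1.44×10^5 km: μ = v²r = (29.7)² × 1.44×10^5 = 1.27021×10^8 km³/s².
Transfer-ellipse semi-major axis a_t = (r₁ + r₂)/2 = (1.440×10^5 + 1.190×10^6)/2 = 6.670×10^5 km.
Circular speed at r₁: v₁ = √(μ/r₁) = √(1.27021×10^8/1.440×10^5) = 29.70 km/s.
Transfer-orbit speed at r₁ (v² = μ(2/r − 1/a)): v_p = √[μ(2/r₁ − 1/a_t)] = 39.67 km/s.
First burn Δv₁ = |v_p − v₁| = 9.970 km/s.
At r₂, v₂ = √(μ/r₂) = 10.3315 km/s.
Transfer-orbit speed at r₂: v_a = √[μ(2/r₂ − 1/a_t)] = 4.80046 km/s.
Second burn Δv₂ = |v₂ − v_a| = 5.531 km/s.
Δv = Δv₁ + Δv₂ = 9.970 + 5.531 = 15.50 km/s.

Δv = 15.5 km/s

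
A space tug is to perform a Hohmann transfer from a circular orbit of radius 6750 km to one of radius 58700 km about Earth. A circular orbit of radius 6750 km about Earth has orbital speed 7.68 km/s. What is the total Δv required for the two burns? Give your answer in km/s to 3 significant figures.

Δv = 4.03 km/s

From the circular-orbit relation v² = μ/r at r = 6750 km: μ = v²r = (7.68)² × 6750 = 3.98131×10^5 km³/s².
Transfer-ellipse semi-major axis a_t = (r₁ + r₂)/2 = (6750 + 58700)/2 = 32725 km.
Circular speed at r₁: v₁ = √(μ/r₁) = √(3.98131×10^5/6750) = 7.68000 km/s.
Transfer-orbit speed at r₁ (v² = μ(2/r − 1/a)): v_p = √[μ(2/r₁ − 1/a_t)] = 10.2859 km/s.
First burn Δv₁ = |v_p − v₁| = 2.6059 km/s.
Circular speed at r₂: v₂ = √(μ/r₂) = 2.6043 km/s.
Transfer-orbit speed at r₂: v_a = √[μ(2/r₂ − 1/a_t)] = 1.1828 km/s.
Second burn Δv₂ = |v₂ − v_a| = 1.4215 km/s.
Δv = Δv₁ + Δv₂ = 2.6059 + 1.4215 = 4.027 km/s.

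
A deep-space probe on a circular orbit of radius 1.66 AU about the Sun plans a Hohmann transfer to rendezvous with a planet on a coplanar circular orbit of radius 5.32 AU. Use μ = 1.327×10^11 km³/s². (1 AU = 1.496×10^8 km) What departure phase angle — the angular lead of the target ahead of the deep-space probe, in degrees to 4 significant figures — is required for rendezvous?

In km: r₁ = 1.66 × 1.496×10^8 = 2.48336×10^8 km; r₂ = 5.32 × 1.496×10^8 = 7.95872×10^8 km.
Transfer-ellipse semi-major axis a_t = (r₁ + r₂)/2 = (2.48336×10^8 + 7.95872×10^8)/2 = 5.22104×10^8 km.
Transfer time t = π√(a_t³/μ) = 1.02884×10^8 s.
The target's mean motion on its circular orbit is ω₂ = √(μ/r₂³) = 1.62245×10^-8 rad/s.
Angle swept by the target during transfer: ω₂·t = 1.6692 rad = 95.64°.
The deep-space probe traverses 180° on the transfer ellipse, so the target must lead by 180° − 95.64° = 84.36°.

φ = 84.36°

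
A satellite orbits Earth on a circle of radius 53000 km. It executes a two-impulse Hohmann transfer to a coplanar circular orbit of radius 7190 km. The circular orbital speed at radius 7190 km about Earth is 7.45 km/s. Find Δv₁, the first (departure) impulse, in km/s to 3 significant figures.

Δv₁ = 1.40 km/s

From the circular-orbit relation v² = μ/r at r = 7190 km: μ = v²r = (7.45)² × 7190 = 3.99063×10^5 km³/s².
The Hohmann ellipse has a_t = (r₁ + r₂)/2 = 30095 km.
Circular speed at r = 53000 km: v_c = √(μ/r) = 2.744 km/s.
Transfer-orbit speed at the same r (vis-viva, a = a_t): v_t = √[μ(2/r − 1/a_t)] = 1.341 km/s.
Δv₁ = |v_t − v_c| = |1.341 − 2.744| = 1.403 km/s.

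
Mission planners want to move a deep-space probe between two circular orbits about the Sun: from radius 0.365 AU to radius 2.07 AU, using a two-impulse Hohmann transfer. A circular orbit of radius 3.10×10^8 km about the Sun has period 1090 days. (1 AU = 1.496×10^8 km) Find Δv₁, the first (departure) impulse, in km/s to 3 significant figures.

From Kepler's third law T² = 4π²r³/μ at r = 3.10×10^8 km, T = 1090 days = 1090 × 86400 s = 9.4176×10^7 s: μ = 4π²r³/T² = 1.32606×10^11 km³/s².
In km: r₁ = 0.365 × 1.496×10^8 = 5.4604×10^7 km; r₂ = 2.07 × 1.496×10^8 = 3.09672×10^8 km.
Transfer-ellipse semi-major axis a_t = (r₁ + r₂)/2 = (5.4604×10^7 + 3.09672×10^8)/2 = 1.82138×10^8 km.
On the circular orbit at r = 5.4604×10^7 km, v_c = √(μ/r) = 49.28 km/s.
Transfer-orbit speed at the same r (vis-viva, a = a_t): v_t = √[μ(2/r − 1/a_t)] = 64.26 km/s.
Δv₁ = |v_t − v_c| = |64.26 − 49.28| = 14.98 km/s.

Δv₁ = 15.0 km/s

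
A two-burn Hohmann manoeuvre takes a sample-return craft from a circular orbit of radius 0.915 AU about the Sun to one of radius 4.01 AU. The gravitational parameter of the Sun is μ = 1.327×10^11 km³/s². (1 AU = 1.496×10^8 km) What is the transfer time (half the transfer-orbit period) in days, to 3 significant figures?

In km: r₁ = 0.915 × 1.496×10^8 = 1.36884×10^8 km; r₂ = 4.01 × 1.496×10^8 = 5.99896×10^8 km.
Semi-major axis of the transfer orbit: a_t = (1.36884×10^8 + 5.99896×10^8)/2 = 3.6839×10^8 km.
Half the transfer-orbit period gives t = π√(a_t³/μ) = 6.098×10^7 s.
Converting: 6.098×10^7 s ÷ 86400 s/day = 706 days.

t = 706 days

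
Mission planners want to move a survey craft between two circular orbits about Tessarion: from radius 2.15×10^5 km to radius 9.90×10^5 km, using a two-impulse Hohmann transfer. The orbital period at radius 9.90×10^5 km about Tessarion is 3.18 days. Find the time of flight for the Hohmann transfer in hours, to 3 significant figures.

t = 18.1 hours

From Kepler's third law T² = 4π²r³/μ at r = 9.90×10^5 km, T = 3.18 days = 3.18 × 86400 s = 2.74752×10^5 s: μ = 4π²r³/T² = 5.07439×10^8 km³/s².
Semi-major axis of the transfer orbit: a_t = (2.150×10^5 + 9.900×10^5)/2 = 6.025×10^5 km.
Transfer time t = π√(a_t³/μ) = π√((6.025×10^5)³ / 5.07439×10^8) = 65220 s.
Converting: 65220 s ÷ 3600 s/hour = 18.1 hours.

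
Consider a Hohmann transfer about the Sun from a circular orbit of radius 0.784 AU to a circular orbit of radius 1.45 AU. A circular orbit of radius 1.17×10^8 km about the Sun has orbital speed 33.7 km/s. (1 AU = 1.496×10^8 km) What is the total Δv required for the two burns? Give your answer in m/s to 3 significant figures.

Δv = 8710 m/s

From the circular-orbit relation v² = μ/r at r = 1.17×10^8 km: μ = v²r = (33.7)² × 1.17×10^8 = 1.32876×10^11 km³/s².
In km: r₁ = 0.784 × 1.496×10^8 = 1.172864×10^8 km; r₂ = 1.45 × 1.496×10^8 = 2.1692×10^8 km.
Transfer-ellipse semi-major axis a_t = (r₁ + r₂)/2 = (1.172864×10^8 + 2.1692×10^8)/2 = 1.671032×10^8 km.
Circular speed at r₁: v₁ = √(μ/r₁) = √(1.32876×10^11/1.172864×10^8) = 33.66 km/s.
Transfer-orbit speed at r₁ (vis-viva): v_p = √[μ(2/r₁ − 1/a_t)] = 38.35 km/s.
First burn Δv₁ = |v_p − v₁| = 4.690 km/s.
Circular speed at r₂: v₂ = √(μ/r₂) = 24.750 km/s.
Transfer-orbit speed at r₂: v_a = √[μ(2/r₂ − 1/a_t)] = 20.735 km/s.
Second burn Δv₂ = |v₂ − v_a| = 4.015 km/s.
Δv = Δv₁ + Δv₂ = 4.690 + 4.015 = 8.705 km/s.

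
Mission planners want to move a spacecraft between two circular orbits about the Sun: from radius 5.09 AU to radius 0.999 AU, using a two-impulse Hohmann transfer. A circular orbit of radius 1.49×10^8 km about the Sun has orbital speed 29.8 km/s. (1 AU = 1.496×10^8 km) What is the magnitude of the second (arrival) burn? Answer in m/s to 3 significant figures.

Δv₂ = 8720 m/s

From the circular-orbit relation v² = μ/r at r = 1.49×10^8 km: μ = v²r = (29.8)² × 1.49×10^8 = 1.32318×10^11 km³/s².
In km: r₁ = 5.09 × 1.496×10^8 = 7.61464×10^8 km; r₂ = 0.999 × 1.496×10^8 = 1.494504×10^8 km.
The Hohmann ellipse has a_t = (r₁ + r₂)/2 = 4.554572×10^8 km.
Circular speed at r = 1.494504×10^8 km: v_c = √(μ/r) = 29.7551 km/s.
Transfer-orbit speed at the same r (vis-viva, a = a_t): v_t = √[μ(2/r − 1/a_t)] = 38.4735 km/s.
Δv₂ = |v_t − v_c| = |38.4735 − 29.7551| = 8.718 km/s.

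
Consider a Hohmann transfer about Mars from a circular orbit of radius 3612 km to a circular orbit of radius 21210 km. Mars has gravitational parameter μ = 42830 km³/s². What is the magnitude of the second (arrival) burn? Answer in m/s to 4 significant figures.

Transfer-ellipse semi-major axis a_t = (r₁ + r₂)/2 = (3612 + 21210)/2 = 12411 km.
Circular speed at r = 21210 km: v_c = √(μ/r) = 1.421 km/s.
Transfer-orbit speed at the same r (vis-viva, a = a_t): v_t = √[μ(2/r − 1/a_t)] = 0.7666 km/s.
Δv₂ = |v_t − v_c| = |0.7666 − 1.421| = 0.6544 km/s.

Δv₂ = 654.4 m/s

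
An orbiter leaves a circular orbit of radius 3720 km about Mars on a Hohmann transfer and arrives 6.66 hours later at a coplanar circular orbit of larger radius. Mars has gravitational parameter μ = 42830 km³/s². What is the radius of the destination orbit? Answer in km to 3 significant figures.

r₂ = 23400 km

Transfer time t = 6.66 hours = 23976 s, and t = π√(a_t³/μ).
So a_t = (μ t²/π²)^(1/3) = (42830 × (23976)² / π²)^(1/3) = 13562 km.
Since a_t = (r₁ + r₂)/2, r₂ = 2a_t − r₁ = 2×13562 − 3720 = 23404 km.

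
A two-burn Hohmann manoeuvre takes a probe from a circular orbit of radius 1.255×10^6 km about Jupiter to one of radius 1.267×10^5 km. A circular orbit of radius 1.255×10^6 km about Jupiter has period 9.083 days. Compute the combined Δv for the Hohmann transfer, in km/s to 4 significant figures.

Δv = 16.74 km/s

From Kepler's third law T² = 4π²r³/μ at r = 1.255×10^6 km, T = 9.083 days = 9.083 × 86400 s = 7.847712×10^5 s: μ = 4π²r³/T² = 1.26708×10^8 km³/s².
Semi-major axis of the transfer orbit: a_t = (1.255×10^6 + 1.267×10^5)/2 = 6.9085×10^5 km.
At r₁ the circular-orbit speed is v₁ = √(μ/r₁) = 10.04802 km/s.
On the transfer ellipse at r₁, vis-viva gives v_a = √[μ(2/r₁ − 1/a_t)] = 4.303056 km/s.
First burn Δv₁ = |v_a − v₁| = 5.7450 km/s.
At r₂, v₂ = √(μ/r₂) = 31.624 km/s.
Transfer-orbit speed at r₂: v_p = √[μ(2/r₂ − 1/a_t)] = 42.623 km/s.
Second burn Δv₂ = |v₂ − v_p| = 10.999 km/s.
Total Δv = Δv₁ + Δv₂ = 16.74 km/s.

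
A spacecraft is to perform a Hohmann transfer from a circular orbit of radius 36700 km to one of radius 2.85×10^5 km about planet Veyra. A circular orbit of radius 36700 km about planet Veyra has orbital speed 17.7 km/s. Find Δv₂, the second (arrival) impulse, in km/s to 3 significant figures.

Δv₂ = 3.32 km/s

From the circular-orbit relation v² = μ/r at r = 36700 km: μ = v²r = (17.7)² × 36700 = 1.14977×10^7 km³/s².
Semi-major axis of the transfer orbit: a_t = (36700 + 2.850×10^5)/2 = 1.6085×10^5 km.
On the circular orbit at r = 2.850×10^5 km, v_c = √(μ/r) = 6.352 km/s.
Vis-viva on the transfer ellipse at r = 2.850×10^5 km gives v_t = √[μ(2/r − 1/a_t)] = 3.034 km/s.
Δv₂ = |v_t − v_c| = |3.034 − 6.352| = 3.318 km/s.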